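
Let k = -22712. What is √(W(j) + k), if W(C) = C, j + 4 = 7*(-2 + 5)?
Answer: I*√22695 ≈ 150.65*I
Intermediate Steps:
j = 17 (j = -4 + 7*(-2 + 5) = -4 + 7*3 = -4 + 21 = 17)
√(W(j) + k) = √(17 - 22712) = √(-22695) = I*√22695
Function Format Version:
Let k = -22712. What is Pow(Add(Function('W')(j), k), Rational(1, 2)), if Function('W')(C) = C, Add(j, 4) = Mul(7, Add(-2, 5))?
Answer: Mul(I, Pow(22695, Rational(1, 2))) ≈ Mul(150.65, I)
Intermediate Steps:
j = 17 (j = Add(-4, Mul(7, Add(-2, 5))) = Add(-4, Mul(7, 3)) = Add(-4, 21) = 17)
Pow(Add(Function('W')(j), k), Rational(1, 2)) = Pow(Add(17, -22712), Rational(1, 2)) = Pow(-22695, Rational(1, 2)) = Mul(I, Pow(22695, Rational(1, 2)))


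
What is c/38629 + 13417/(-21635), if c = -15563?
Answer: -854990798/835738415 ≈ -1.0230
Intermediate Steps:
c/38629 + 13417/(-21635) = -15563/38629 + 13417/(-21635) = -15563*1/38629 + 13417*(-1/21635) = -15563/38629 - 13417/21635 = -854990798/835738415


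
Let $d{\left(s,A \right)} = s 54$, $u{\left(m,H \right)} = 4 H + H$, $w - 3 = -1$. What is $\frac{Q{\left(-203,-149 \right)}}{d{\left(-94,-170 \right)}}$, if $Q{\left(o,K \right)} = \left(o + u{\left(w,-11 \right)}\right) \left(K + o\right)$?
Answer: $- \frac{7568}{423} \approx -17.891$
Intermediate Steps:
$w = 2$ ($w = 3 - 1 = 2$)
$u{\left(m,H \right)} = 5 H$
$d{\left(s,A \right)} = 54 s$
$Q{\left(o,K \right)} = \left(-55 + o\right) \left(K + o\right)$ ($Q{\left(o,K \right)} = \left(o + 5 \left(-11\right)\right) \left(K + o\right) = \left(o - 55\right) \left(K + o\right) = \left(-55 + o\right) \left(K + o\right)$)
$\frac{Q{\left(-203,-149 \right)}}{d{\left(-94,-170 \right)}} = \frac{\left(-203\right)^{2} - -8195 - -11165 - -30247}{54 \left(-94\right)} = \frac{41209 + 8195 + 11165 + 30247}{-5076} = 90816 \left(- \frac{1}{5076}\right) = - \frac{7568}{423}$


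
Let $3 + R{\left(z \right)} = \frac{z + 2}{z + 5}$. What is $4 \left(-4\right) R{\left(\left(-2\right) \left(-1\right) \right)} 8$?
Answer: $\frac{2176}{7} \approx 310.86$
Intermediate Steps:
$R{\left(z \right)} = -3 + \frac{2 + z}{5 + z}$ ($R{\left(z \right)} = -3 + \frac{z + 2}{z + 5} = -3 + \frac{2 + z}{5 + z}$)
$4 \left(-4\right) R{\left(\left(-2\right) \left(-1\right) \right)} 8 = 4 \left(-4\right) \frac{-13 - 2 \left(\left(-2\right) \left(-1\right)\right)}{5 - -2} \cdot 8 = - 16 \frac{-13 - 4}{5 + 2} \cdot 8 = - 16 \frac{-13 - 4}{7} \cdot 8 = - 16 \cdot \frac{1}{7} \left(-17\right) 8 = \left(-16\right) \left(- \frac{17}{7}\right) 8 = \frac{272}{7} \cdot 8 = \frac{2176}{7}$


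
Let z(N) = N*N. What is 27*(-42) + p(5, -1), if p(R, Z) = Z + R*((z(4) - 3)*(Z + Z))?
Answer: -1265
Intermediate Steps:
z(N) = N**2
p(R, Z) = Z + 26*R*Z (p(R, Z) = Z + R*((4**2 - 3)*(Z + Z)) = Z + R*((16 - 3)*(2*Z)) = Z + R*(13*(2*Z)) = Z + R*(26*Z) = Z + 26*R*Z)
27*(-42) + p(5, -1) = 27*(-42) - (1 + 26*5) = -1134 - (1 + 130) = -1134 - 1*131 = -1134 - 131 = -1265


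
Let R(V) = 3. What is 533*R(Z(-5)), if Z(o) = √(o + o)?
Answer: 1599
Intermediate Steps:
Z(o) = √2*√o (Z(o) = √(2*o) = √2*√o)
533*R(Z(-5)) = 533*3 = 1599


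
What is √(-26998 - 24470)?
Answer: 2*I*√12867 ≈ 226.87*I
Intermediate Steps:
√(-26998 - 24470) = √(-51468) = 2*I*√12867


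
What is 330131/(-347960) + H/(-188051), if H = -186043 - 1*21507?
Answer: 10137633319/65434225960 ≈ 0.15493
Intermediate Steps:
H = -207550 (H = -186043 - 21507 = -207550)
330131/(-347960) + H/(-188051) = 330131/(-347960) - 207550/(-188051) = 330131*(-1/347960) - 207550*(-1/188051) = -330131/347960 + 207550/188051 = 10137633319/65434225960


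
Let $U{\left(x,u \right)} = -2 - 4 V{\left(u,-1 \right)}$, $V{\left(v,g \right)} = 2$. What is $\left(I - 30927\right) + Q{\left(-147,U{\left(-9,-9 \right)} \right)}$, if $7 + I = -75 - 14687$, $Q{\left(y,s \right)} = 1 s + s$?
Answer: $-45716$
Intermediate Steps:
$U{\left(x,u \right)} = -10$ ($U{\left(x,u \right)} = -2 - 8 = -10$)
$Q{\left(y,s \right)} = 2 s$ ($Q{\left(y,s \right)} = s + s = 2 s$)
$I = -14769$ ($I = -7 - 14762 = -14769$)
$\left(I - 30927\right) + Q{\left(-147,U{\left(-9,-9 \right)} \right)} = \left(-14769 - 30927\right) + 2 \left(-10\right) = -45696 - 20 = -45716$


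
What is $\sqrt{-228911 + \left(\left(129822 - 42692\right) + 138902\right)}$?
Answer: $i \sqrt{2879} \approx 53.656 i$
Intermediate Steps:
$\sqrt{-228911 + \left(\left(129822 - 42692\right) + 138902\right)} = \sqrt{-228911 + \left(87130 + 138902\right)} = \sqrt{-228911 + 226032} = \sqrt{-2879} = i \sqrt{2879}$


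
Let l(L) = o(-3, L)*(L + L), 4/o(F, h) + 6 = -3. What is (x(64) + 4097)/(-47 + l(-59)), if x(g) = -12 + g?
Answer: 37341/49 ≈ 762.06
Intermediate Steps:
o(F, h) = -4/9 (o(F, h) = 4/(-6 - 3) = 4/(-9) = 4*(-⅑) = -4/9)
l(L) = -8*L/9 (l(L) = -4*(L + L)/9 = -8*L/9)
(x(64) + 4097)/(-47 + l(-59)) = ((-12 + 64) + 4097)/(-47 - 8/9*(-59)) = (52 + 4097)/(-47 + 472/9) = 4149/(49/9) = 4149*(9/49) = 37341/49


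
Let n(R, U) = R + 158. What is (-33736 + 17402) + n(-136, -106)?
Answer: -16312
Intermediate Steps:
n(R, U) = 158 + R
(-33736 + 17402) + n(-136, -106) = (-33736 + 17402) + (158 - 136) = -16334 + 22 = -16312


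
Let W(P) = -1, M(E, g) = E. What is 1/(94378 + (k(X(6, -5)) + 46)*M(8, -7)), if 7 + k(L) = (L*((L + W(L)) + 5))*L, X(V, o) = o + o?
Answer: 1/89890 ≈ 1.1125e-5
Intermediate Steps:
X(V, o) = 2*o
k(L) = -7 + L²*(4 + L) (k(L) = -7 + (L*((L - 1) + 5))*L = -7 + (L*((-1 + L) + 5))*L = -7 + (L*(4 + L))*L = -7 + L²*(4 + L))
1/(94378 + (k(X(6, -5)) + 46)*M(8, -7)) = 1/(94378 + ((-7 + (2*(-5))³ + 4*(2*(-5))²) + 46)*8) = 1/(94378 + ((-7 + (-10)³ + 4*(-10)²) + 46)*8) = 1/(94378 + ((-7 - 1000 + 4*100) + 46)*8) = 1/(94378 + ((-7 - 1000 + 400) + 46)*8) = 1/(94378 + (-607 + 46)*8) = 1/(94378 - 561*8) = 1/(94378 - 4488) = 1/89890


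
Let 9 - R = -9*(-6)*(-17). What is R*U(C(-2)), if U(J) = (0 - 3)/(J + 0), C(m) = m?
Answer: 2781/2 ≈ 1390.5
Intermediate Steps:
U(J) = -3/J
R = 927 (R = 9 - (-9*(-6))*(-17) = 9 - 54*(-17) = 9 - 1*(-918) = 9 + 918 = 927)
R*U(C(-2)) = 927*(-3/(-2)) = 927*(-3*(-1/2)) = 927*(3/2) = 2781/2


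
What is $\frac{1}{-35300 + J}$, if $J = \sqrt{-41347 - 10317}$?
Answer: $- \frac{8825}{311535416} - \frac{i \sqrt{3229}}{311535416} \approx -2.8327 \cdot 10^{-5} - 1.824 \cdot 10^{-7} i$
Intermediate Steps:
$J = 4 i \sqrt{3229}$ ($J = \sqrt{-51664} = 4 i \sqrt{3229} \approx 227.3 i$)
$\frac{1}{-35300 + J} = \frac{1}{-35300 + 4 i \sqrt{3229}}$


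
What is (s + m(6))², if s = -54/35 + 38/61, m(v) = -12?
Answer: 760877056/4558225 ≈ 166.92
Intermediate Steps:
s = -1964/2135 (s = -54*1/35 + 38*(1/61) = -54/35 + 38/61 = -1964/2135 ≈ -0.91991)
(s + m(6))² = (-1964/2135 - 12)² = (-27584/2135)² = 760877056/4558225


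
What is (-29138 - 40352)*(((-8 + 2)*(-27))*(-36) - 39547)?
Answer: 3153386710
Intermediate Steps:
(-29138 - 40352)*(((-8 + 2)*(-27))*(-36) - 39547) = -69490*(-6*(-27)*(-36) - 39547) = -69490*(162*(-36) - 39547) = -69490*(-5832 - 39547) = -69490*(-45379) = 3153386710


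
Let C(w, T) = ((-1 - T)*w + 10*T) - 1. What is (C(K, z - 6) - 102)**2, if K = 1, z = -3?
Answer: 34225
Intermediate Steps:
C(w, T) = -1 + 10*T + w*(-1 - T) (C(w, T) = (w*(-1 - T) + 10*T) - 1 = (10*T + w*(-1 - T)) - 1 = -1 + 10*T + w*(-1 - T))
(C(K, z - 6) - 102)**2 = ((-1 - 1*1 + 10*(-3 - 6) - 1*(-3 - 6)*1) - 102)**2 = ((-1 - 1 + 10*(-9) - 1*(-9)*1) - 102)**2 = ((-1 - 1 - 90 + 9) - 102)**2 = (-83 - 102)**2 = (-185)**2 = 34225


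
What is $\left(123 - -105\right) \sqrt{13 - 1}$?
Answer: $456 \sqrt{3} \approx 789.82$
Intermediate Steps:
$\left(123 - -105\right) \sqrt{13 - 1} = \left(123 + 105\right) \sqrt{12} = 228 \cdot 2 \sqrt{3} = 456 \sqrt{3}$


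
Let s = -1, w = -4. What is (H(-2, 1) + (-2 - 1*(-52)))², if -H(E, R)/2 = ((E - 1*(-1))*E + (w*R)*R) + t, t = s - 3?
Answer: 3844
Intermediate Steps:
t = -4 (t = -1 - 3 = -4)
H(E, R) = 8 + 8*R² - 2*E*(1 + E) (H(E, R) = -2*(((E - 1*(-1))*E + (-4*R)*R) - 4) = -2*(((E + 1)*E - 4*R²) - 4) = -2*(((1 + E)*E - 4*R²) - 4) = -2*((E*(1 + E) - 4*R²) - 4) = -2*((-4*R² + E*(1 + E)) - 4) = -2*(-4 - 4*R² + E*(1 + E)) = 8 + 8*R² - 2*E*(1 + E))
(H(-2, 1) + (-2 - 1*(-52)))² = ((8 - 2*(-2) - 2*(-2)² + 8*1²) + (-2 - 1*(-52)))² = ((8 + 4 - 2*4 + 8*1) + (-2 + 52))² = ((8 + 4 - 8 + 8) + 50)² = (12 + 50)² = 62² = 3844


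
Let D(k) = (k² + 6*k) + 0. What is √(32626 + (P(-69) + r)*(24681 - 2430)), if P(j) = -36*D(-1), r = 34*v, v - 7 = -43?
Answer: I*√23197418 ≈ 4816.4*I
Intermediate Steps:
v = -36 (v = 7 - 43 = -36)
r = -1224 (r = 34*(-36) = -1224)
D(k) = k² + 6*k
P(j) = 180 (P(j) = -(-36)*(6 - 1) = -(-36)*5 = -36*(-5) = 180)
√(32626 + (P(-69) + r)*(24681 - 2430)) = √(32626 + (180 - 1224)*(24681 - 2430)) = √(32626 - 1044*22251) = √(32626 - 23230044) = √(-23197418) = I*√23197418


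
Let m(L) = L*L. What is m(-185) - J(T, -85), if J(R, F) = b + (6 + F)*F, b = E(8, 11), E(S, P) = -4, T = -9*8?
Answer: 27514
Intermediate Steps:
T = -72
b = -4
m(L) = L²
J(R, F) = -4 + F*(6 + F) (J(R, F) = -4 + (6 + F)*F = -4 + F*(6 + F))
m(-185) - J(T, -85) = (-185)² - (-4 + (-85)² + 6*(-85)) = 34225 - (-4 + 7225 - 510) = 34225 - 1*6711 = 34225 - 6711 = 27514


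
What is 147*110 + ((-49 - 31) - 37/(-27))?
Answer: 434467/27 ≈ 16091.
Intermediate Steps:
147*110 + ((-49 - 31) - 37/(-27)) = 16170 + (-80 - 37*(-1/27)) = 16170 + (-80 + 37/27) = 16170 - 2123/27 = 434467/27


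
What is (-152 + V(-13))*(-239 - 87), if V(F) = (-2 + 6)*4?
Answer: 44336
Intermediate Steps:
V(F) = 16 (V(F) = 4*4 = 16)
(-152 + V(-13))*(-239 - 87) = (-152 + 16)*(-239 - 87) = -136*(-326) = 44336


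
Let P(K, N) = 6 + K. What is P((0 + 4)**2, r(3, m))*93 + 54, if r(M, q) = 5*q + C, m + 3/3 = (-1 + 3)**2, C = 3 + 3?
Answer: 2100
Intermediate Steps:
C = 6
m = 3 (m = -1 + (-1 + 3)**2 = -1 + 2**2 = -1 + 4 = 3)
r(M, q) = 6 + 5*q (r(M, q) = 5*q + 6 = 6 + 5*q)
P((0 + 4)**2, r(3, m))*93 + 54 = (6 + (0 + 4)**2)*93 + 54 = (6 + 4**2)*93 + 54 = (6 + 16)*93 + 54 = 22*93 + 54 = 2046 + 54 = 2100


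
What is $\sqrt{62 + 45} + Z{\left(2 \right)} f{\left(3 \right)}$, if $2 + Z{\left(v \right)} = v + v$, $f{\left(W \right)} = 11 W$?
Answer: $66 + \sqrt{107} \approx 76.344$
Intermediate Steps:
$Z{\left(v \right)} = -2 + 2 v$ ($Z{\left(v \right)} = -2 + \left(v + v\right) = -2 + 2 v$)
$\sqrt{62 + 45} + Z{\left(2 \right)} f{\left(3 \right)} = \sqrt{62 + 45} + \left(-2 + 2 \cdot 2\right) 11 \cdot 3 = \sqrt{107} + \left(-2 + 4\right) 33 = \sqrt{107} + 2 \cdot 33 = \sqrt{107} + 66 = 66 + \sqrt{107}$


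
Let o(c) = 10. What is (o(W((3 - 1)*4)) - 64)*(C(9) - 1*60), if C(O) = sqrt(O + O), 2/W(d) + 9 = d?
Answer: 3240 - 162*sqrt(2) ≈ 3010.9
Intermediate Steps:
W(d) = 2/(-9 + d)
C(O) = sqrt(2)*sqrt(O) (C(O) = sqrt(2*O) = sqrt(2)*sqrt(O))
(o(W((3 - 1)*4)) - 64)*(C(9) - 1*60) = (10 - 64)*(sqrt(2)*sqrt(9) - 1*60) = -54*(sqrt(2)*3 - 60) = -54*(3*sqrt(2) - 60) = -54*(-60 + 3*sqrt(2)) = 3240 - 162*sqrt(2)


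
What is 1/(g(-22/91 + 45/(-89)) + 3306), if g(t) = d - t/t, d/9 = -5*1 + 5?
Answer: 1/3305 ≈ 0.00030257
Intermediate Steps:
d = 0 (d = 9*(-5*1 + 5) = 9*(-5 + 5) = 9*0 = 0)
g(t) = -1 (g(t) = 0 - t/t = 0 - 1*1 = 0 - 1 = -1)
1/(g(-22/91 + 45/(-89)) + 3306) = 1/(-1 + 3306) = 1/3305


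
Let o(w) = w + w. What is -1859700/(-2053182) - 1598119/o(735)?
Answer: -546415900943/503029590 ≈ -1086.3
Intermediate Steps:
o(w) = 2*w
-1859700/(-2053182) - 1598119/o(735) = -1859700/(-2053182) - 1598119/(2*735) = -1859700*(-1/2053182) - 1598119/1470 = 309950/342197 - 1598119*1/1470 = 309950/342197 - 1598119/1470 = -546415900943/503029590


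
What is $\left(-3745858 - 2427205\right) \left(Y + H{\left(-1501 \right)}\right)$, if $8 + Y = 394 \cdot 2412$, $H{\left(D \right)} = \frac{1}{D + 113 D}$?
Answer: $- \frac{1003820642267425177}{171114} \approx -5.8664 \cdot 10^{12}$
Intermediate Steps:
$H{\left(D \right)} = \frac{1}{114 D}$
$Y = 950320$ ($Y = -8 + 394 \cdot 2412 = -8 + 950328 = 950320$)
$\left(-3745858 - 2427205\right) \left(Y + H{\left(-1501 \right)}\right) = \left(-3745858 - 2427205\right) \left(950320 + \frac{1}{114 \left(-1501\right)}\right) = - 6173063 \left(950320 + \frac{1}{114} \left(- \frac{1}{1501}\right)\right) = - 6173063 \left(950320 - \frac{1}{171114}\right) = \left(-6173063\right) \frac{162613056479}{171114} = - \frac{1003820642267425177}{171114}$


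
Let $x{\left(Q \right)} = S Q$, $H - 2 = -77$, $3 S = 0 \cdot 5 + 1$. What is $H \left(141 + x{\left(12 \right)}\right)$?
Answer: $-10875$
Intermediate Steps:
$S = \frac{1}{3}$ ($S = \frac{0 \cdot 5 + 1}{3} = \frac{0 + 1}{3} = \frac{1}{3} \cdot 1 = \frac{1}{3} \approx 0.33333$)
$H = -75$ ($H = 2 - 77 = -75$)
$x{\left(Q \right)} = \frac{Q}{3}$
$H \left(141 + x{\left(12 \right)}\right) = - 75 \left(141 + \frac{1}{3} \cdot 12\right) = - 75 \left(141 + 4\right) = \left(-75\right) 145 = -10875$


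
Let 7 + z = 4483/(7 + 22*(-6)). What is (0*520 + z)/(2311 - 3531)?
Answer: 2679/76250 ≈ 0.035134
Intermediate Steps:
z = -5358/125 (z = -7 + 4483/(7 + 22*(-6)) = -7 + 4483/(7 - 132) = -7 + 4483/(-125) = -7 + 4483*(-1/125) = -7 - 4483/125 = -5358/125 ≈ -42.864)
(0*520 + z)/(2311 - 3531) = (0*520 - 5358/125)/(2311 - 3531) = (0 - 5358/125)/(-1220) = -5358/125*(-1/1220) = 2679/76250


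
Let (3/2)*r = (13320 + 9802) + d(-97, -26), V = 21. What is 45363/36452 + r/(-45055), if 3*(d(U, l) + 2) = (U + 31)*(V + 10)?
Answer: 4495669943/4927034580 ≈ 0.91245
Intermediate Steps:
d(U, l) = 955/3 + 31*U/3 (d(U, l) = -2 + ((U + 31)*(21 + 10))/3 = -2 + ((31 + U)*31)/3 = -2 + (961 + 31*U)/3 = -2 + (961/3 + 31*U/3) = 955/3 + 31*U/3)
r = 44876/3 (r = 2*((13320 + 9802) + (955/3 + (31/3)*(-97)))/3 = 2*(23122 + (955/3 - 3007/3))/3 = 2*(23122 - 684)/3 = (⅔)*22438 = 44876/3 ≈ 14959.)
45363/36452 + r/(-45055) = 45363/36452 + (44876/3)/(-45055) = 45363*(1/36452) + (44876/3)*(-1/45055) = 45363/36452 - 44876/135165 = 4495669943/4927034580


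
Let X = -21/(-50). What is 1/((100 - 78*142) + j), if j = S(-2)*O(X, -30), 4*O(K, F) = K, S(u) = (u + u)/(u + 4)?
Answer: -100/1097621 ≈ -9.1106e-5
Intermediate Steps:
S(u) = 2*u/(4 + u) (S(u) = (2*u)/(4 + u) = 2*u/(4 + u))
X = 21/50 (X = -21*(-1/50) = 21/50 ≈ 0.42000)
O(K, F) = K/4
j = -21/100 (j = (2*(-2)/(4 - 2))*((1/4)*(21/50)) = (2*(-2)/2)*(21/200) = (2*(-2)*(1/2))*(21/200) = -2*21/200 = -21/100 ≈ -0.21000)
1/((100 - 78*142) + j) = 1/((100 - 78*142) - 21/100) = 1/((100 - 11076) - 21/100) = 1/(-10976 - 21/100) = 1/(-1097621/100) = -100/1097621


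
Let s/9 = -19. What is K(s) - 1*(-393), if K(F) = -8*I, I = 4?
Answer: 361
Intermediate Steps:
s = -171 (s = 9*(-19) = -171)
K(F) = -32 (K(F) = -8*4 = -32)
K(s) - 1*(-393) = -32 - 1*(-393) = -32 + 393 = 361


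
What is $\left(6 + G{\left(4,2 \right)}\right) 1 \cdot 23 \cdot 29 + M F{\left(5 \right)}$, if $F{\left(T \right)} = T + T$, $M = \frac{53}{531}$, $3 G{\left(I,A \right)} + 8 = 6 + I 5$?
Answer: $\frac{4250654}{531} \approx 8005.0$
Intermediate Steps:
$G{\left(I,A \right)} = - \frac{2}{3} + \frac{5 I}{3}$ ($G{\left(I,A \right)} = - \frac{8}{3} + \frac{6 + I 5}{3} = - \frac{8}{3} + \frac{6 + 5 I}{3} = - \frac{8}{3} + \left(2 + \frac{5 I}{3}\right) = - \frac{2}{3} + \frac{5 I}{3}$)
$M = \frac{53}{531}$ ($M = 53 \cdot \frac{1}{531} = \frac{53}{531} \approx 0.099812$)
$F{\left(T \right)} = 2 T$
$\left(6 + G{\left(4,2 \right)}\right) 1 \cdot 23 \cdot 29 + M F{\left(5 \right)} = \left(6 + \left(- \frac{2}{3} + \frac{5}{3} \cdot 4\right)\right) 1 \cdot 23 \cdot 29 + \frac{53 \cdot 2 \cdot 5}{531} = \left(6 + \left(- \frac{2}{3} + \frac{20}{3}\right)\right) 1 \cdot 23 \cdot 29 + \frac{53}{531} \cdot 10 = \left(6 + 6\right) 1 \cdot 23 \cdot 29 + \frac{530}{531} = 12 \cdot 1 \cdot 23 \cdot 29 + \frac{530}{531} = 12 \cdot 23 \cdot 29 + \frac{530}{531} = 276 \cdot 29 + \frac{530}{531} = 8004 + \frac{530}{531} = \frac{4250654}{531}$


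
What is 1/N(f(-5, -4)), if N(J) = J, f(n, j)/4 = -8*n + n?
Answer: 1/140 ≈ 0.0071429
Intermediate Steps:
f(n, j) = -28*n (f(n, j) = 4*(-8*n + n) = 4*(-7*n) = -28*n)
1/N(f(-5, -4)) = 1/(-28*(-5)) = 1/140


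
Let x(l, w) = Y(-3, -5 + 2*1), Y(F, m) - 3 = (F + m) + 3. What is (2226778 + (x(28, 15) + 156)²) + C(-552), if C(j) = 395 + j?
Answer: 2250957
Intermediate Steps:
Y(F, m) = 6 + F + m (Y(F, m) = 3 + ((F + m) + 3) = 3 + (3 + F + m) = 6 + F + m)
x(l, w) = 0 (x(l, w) = 6 - 3 + (-5 + 2*1) = 6 - 3 + (-5 + 2) = 6 - 3 - 3 = 0)
(2226778 + (x(28, 15) + 156)²) + C(-552) = (2226778 + (0 + 156)²) + (395 - 552) = (2226778 + 156²) - 157 = (2226778 + 24336) - 157 = 2251114 - 157 = 2250957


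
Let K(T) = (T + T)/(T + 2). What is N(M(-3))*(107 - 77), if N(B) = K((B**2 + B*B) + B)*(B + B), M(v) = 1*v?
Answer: -5400/17 ≈ -317.65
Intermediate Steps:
M(v) = v
K(T) = 2*T/(2 + T) (K(T) = (2*T)/(2 + T) = 2*T/(2 + T))
N(B) = 4*B*(B + 2*B**2)/(2 + B + 2*B**2) (N(B) = (2*((B**2 + B*B) + B)/(2 + ((B**2 + B*B) + B)))*(B + B) = (2*((B**2 + B**2) + B)/(2 + ((B**2 + B**2) + B)))*(2*B) = (2*(2*B**2 + B)/(2 + (2*B**2 + B)))*(2*B) = (2*(B + 2*B**2)/(2 + (B + 2*B**2)))*(2*B) = (2*(B + 2*B**2)/(2 + B + 2*B**2))*(2*B) = 4*B*(B + 2*B**2)/(2 + B + 2*B**2))
N(M(-3))*(107 - 77) = ((-3)**2*(4 + 8*(-3))/(2 - 3*(1 + 2*(-3))))*(107 - 77) = (9*(4 - 24)/(2 - 3*(1 - 6)))*30 = (9*(-20)/(2 - 3*(-5)))*30 = (9*(-20)/(2 + 15))*30 = (9*(-20)/17)*30 = (9*(1/17)*(-20))*30 = -180/17*30 = -5400/17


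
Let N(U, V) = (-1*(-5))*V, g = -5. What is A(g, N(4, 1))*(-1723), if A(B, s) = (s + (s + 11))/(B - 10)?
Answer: 12061/5 ≈ 2412.2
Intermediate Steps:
N(U, V) = 5*V
A(B, s) = (11 + 2*s)/(-10 + B) (A(B, s) = (s + (11 + s))/(-10 + B) = (11 + 2*s)/(-10 + B))
A(g, N(4, 1))*(-1723) = ((11 + 2*(5*1))/(-10 - 5))*(-1723) = ((11 + 2*5)/(-15))*(-1723) = -(11 + 10)/15*(-1723) = -1/15*21*(-1723) = -7/5*(-1723) = 12061/5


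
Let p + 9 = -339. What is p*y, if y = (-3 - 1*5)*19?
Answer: 52896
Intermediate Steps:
p = -348 (p = -9 - 339 = -348)
y = -152 (y = (-3 - 5)*19 = -8*19 = -152)
p*y = -348*(-152) = 52896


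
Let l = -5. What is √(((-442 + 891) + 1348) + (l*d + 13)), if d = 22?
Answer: 10*√17 ≈ 41.231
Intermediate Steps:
√(((-442 + 891) + 1348) + (l*d + 13)) = √(((-442 + 891) + 1348) + (-5*22 + 13)) = √((449 + 1348) + (-110 + 13)) = √(1797 - 97) = √1700 = 10*√17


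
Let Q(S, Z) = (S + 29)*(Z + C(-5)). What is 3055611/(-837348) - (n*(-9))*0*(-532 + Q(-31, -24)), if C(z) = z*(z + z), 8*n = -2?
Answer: -1018537/279116 ≈ -3.6492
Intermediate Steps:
n = -¼ (n = (⅛)*(-2) = -¼ ≈ -0.25000)
C(z) = 2*z² (C(z) = z*(2*z) = 2*z²)
Q(S, Z) = (29 + S)*(50 + Z) (Q(S, Z) = (S + 29)*(Z + 2*(-5)²) = (29 + S)*(Z + 2*25) = (29 + S)*(Z + 50) = (29 + S)*(50 + Z))
3055611/(-837348) - (n*(-9))*0*(-532 + Q(-31, -24)) = 3055611/(-837348) - -¼*(-9)*0*(-532 + (1450 + 29*(-24) + 50*(-31) - 31*(-24))) = 3055611*(-1/837348) - (9/4)*0*(-532 + (1450 - 696 - 1550 + 744)) = -1018537/279116 - 0*(-532 - 52) = -1018537/279116 - 0*(-584) = -1018537/279116 - 1*0 = -1018537/279116 + 0 = -1018537/279116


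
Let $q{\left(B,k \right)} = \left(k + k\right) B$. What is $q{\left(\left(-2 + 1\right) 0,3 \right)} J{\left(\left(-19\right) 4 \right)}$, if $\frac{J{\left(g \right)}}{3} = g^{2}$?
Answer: $0$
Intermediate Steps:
$J{\left(g \right)} = 3 g^{2}$
$q{\left(B,k \right)} = 2 B k$ ($q{\left(B,k \right)} = 2 k B = 2 B k$)
$q{\left(\left(-2 + 1\right) 0,3 \right)} J{\left(\left(-19\right) 4 \right)} = 2 \left(-2 + 1\right) 0 \cdot 3 \cdot 3 \left(\left(-19\right) 4\right)^{2} = 2 \left(\left(-1\right) 0\right) 3 \cdot 3 \left(-76\right)^{2} = 2 \cdot 0 \cdot 3 \cdot 3 \cdot 5776 = 0 \cdot 17328 = 0$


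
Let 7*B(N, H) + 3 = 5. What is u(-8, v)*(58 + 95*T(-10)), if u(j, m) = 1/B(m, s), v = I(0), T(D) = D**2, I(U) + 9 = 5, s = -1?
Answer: 33453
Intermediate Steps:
I(U) = -4 (I(U) = -9 + 5 = -4)
B(N, H) = 2/7 (B(N, H) = -3/7 + (1/7)*5 = -3/7 + 5/7 = 2/7)
v = -4
u(j, m) = 7/2 (u(j, m) = 1/(2/7) = 7/2)
u(-8, v)*(58 + 95*T(-10)) = 7*(58 + 95*(-10)**2)/2 = 7*(58 + 95*100)/2 = 7*(58 + 9500)/2 = (7/2)*9558 = 33453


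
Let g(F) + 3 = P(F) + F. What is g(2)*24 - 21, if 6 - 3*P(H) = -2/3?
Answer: 25/3 ≈ 8.3333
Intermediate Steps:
P(H) = 20/9 (P(H) = 2 - (-2)/(3*3) = 2 - ⅓*(-⅔) = 2 + 2/9 = 20/9)
g(F) = -7/9 + F (g(F) = -3 + (20/9 + F) = -7/9 + F)
g(2)*24 - 21 = (-7/9 + 2)*24 - 21 = (11/9)*24 - 21 = 88/3 - 21 = 25/3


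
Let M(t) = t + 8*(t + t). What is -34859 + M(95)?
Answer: -33244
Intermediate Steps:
M(t) = 17*t (M(t) = t + 8*(2*t) = t + 16*t = 17*t)
-34859 + M(95) = -34859 + 17*95 = -34859 + 1615 = -33244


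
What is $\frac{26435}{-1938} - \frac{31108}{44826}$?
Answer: $- \frac{12208457}{851694} \approx -14.334$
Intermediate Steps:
$\frac{26435}{-1938} - \frac{31108}{44826} = 26435 \left(- \frac{1}{1938}\right) - \frac{15554}{22413} = - \frac{1555}{114} - \frac{15554}{22413} = - \frac{12208457}{851694}$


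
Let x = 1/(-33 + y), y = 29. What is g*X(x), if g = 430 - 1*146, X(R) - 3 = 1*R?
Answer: 781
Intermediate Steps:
x = -¼ (x = 1/(-33 + 29) = 1/(-4) = -¼ ≈ -0.25000)
X(R) = 3 + R (X(R) = 3 + 1*R = 3 + R)
g = 284 (g = 430 - 146 = 284)
g*X(x) = 284*(3 - ¼) = 284*(11/4) = 781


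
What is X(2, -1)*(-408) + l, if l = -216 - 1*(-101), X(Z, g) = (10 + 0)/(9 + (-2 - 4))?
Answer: -1475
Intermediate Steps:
X(Z, g) = 10/3 (X(Z, g) = 10/(9 - 6) = 10/3)
l = -115 (l = -216 + 101 = -115)
X(2, -1)*(-408) + l = (10/3)*(-408) - 115 = -1360 - 115 = -1475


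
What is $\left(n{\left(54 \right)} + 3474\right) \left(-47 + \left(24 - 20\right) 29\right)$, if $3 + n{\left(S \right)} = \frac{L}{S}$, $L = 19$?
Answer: $\frac{4311419}{18} \approx 2.3952 \cdot 10^{5}$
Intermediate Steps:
$n{\left(S \right)} = -3 + \frac{19}{S}$
$\left(n{\left(54 \right)} + 3474\right) \left(-47 + \left(24 - 20\right) 29\right) = \left(\left(-3 + \frac{19}{54}\right) + 3474\right) \left(-47 + \left(24 - 20\right) 29\right) = \left(\left(-3 + 19 \cdot \frac{1}{54}\right) + 3474\right) \left(-47 + 4 \cdot 29\right) = \left(\left(-3 + \frac{19}{54}\right) + 3474\right) \left(-47 + 116\right) = \left(- \frac{143}{54} + 3474\right) 69 = \frac{187453}{54} \cdot 69 = \frac{4311419}{18}$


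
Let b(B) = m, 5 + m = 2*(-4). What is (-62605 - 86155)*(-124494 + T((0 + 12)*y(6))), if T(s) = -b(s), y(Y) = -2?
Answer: 18517793560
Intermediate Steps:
m = -13 (m = -5 + 2*(-4) = -5 - 8 = -13)
b(B) = -13
T(s) = 13 (T(s) = -1*(-13) = 13)
(-62605 - 86155)*(-124494 + T((0 + 12)*y(6))) = (-62605 - 86155)*(-124494 + 13) = -148760*(-124481) = 18517793560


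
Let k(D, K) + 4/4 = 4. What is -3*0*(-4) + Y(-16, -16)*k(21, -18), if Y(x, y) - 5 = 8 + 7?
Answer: 60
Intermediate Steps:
k(D, K) = 3 (k(D, K) = -1 + 4 = 3)
Y(x, y) = 20 (Y(x, y) = 5 + (8 + 7) = 5 + 15 = 20)
-3*0*(-4) + Y(-16, -16)*k(21, -18) = -3*0*(-4) + 20*3 = 0*(-4) + 60 = 0 + 60 = 60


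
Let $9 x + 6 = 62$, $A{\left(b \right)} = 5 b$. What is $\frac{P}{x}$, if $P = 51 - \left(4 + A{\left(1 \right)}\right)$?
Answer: $\frac{27}{4} \approx 6.75$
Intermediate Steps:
$x = \frac{56}{9}$ ($x = - \frac{2}{3} + \frac{1}{9} \cdot 62 = - \frac{2}{3} + \frac{62}{9} = \frac{56}{9} \approx 6.2222$)
$P = 42$ ($P = 51 + \left(\left(-16 + 3\right) - \left(\left(-12 + 3\right) + 5 \cdot 1\right)\right) = 51 - 9 = 42$)
$\frac{P}{x} = \frac{1}{\frac{56}{9}} \cdot 42 = \frac{9}{56} \cdot 42 = \frac{27}{4}$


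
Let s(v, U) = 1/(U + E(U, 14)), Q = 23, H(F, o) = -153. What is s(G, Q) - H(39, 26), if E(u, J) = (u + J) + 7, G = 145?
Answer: 10252/67 ≈ 153.01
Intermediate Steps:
E(u, J) = 7 + J + u (E(u, J) = (J + u) + 7 = 7 + J + u)
s(v, U) = 1/(21 + 2*U) (s(v, U) = 1/(U + (7 + 14 + U)) = 1/(U + (21 + U)) = 1/(21 + 2*U))
s(G, Q) - H(39, 26) = 1/(21 + 2*23) - 1*(-153) = 1/(21 + 46) + 153 = 1/67 + 153 = 10252/67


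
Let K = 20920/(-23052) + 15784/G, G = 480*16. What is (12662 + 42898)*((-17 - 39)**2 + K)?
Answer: 2678641261659/15368 ≈ 1.7430e+8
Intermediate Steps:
G = 7680
K = 705511/614720 (K = 20920/(-23052) + 15784/7680 = 20920*(-1/23052) + 15784*(1/7680) = -5230/5763 + 1973/960 = 705511/614720 ≈ 1.1477)
(12662 + 42898)*((-17 - 39)**2 + K) = (12662 + 42898)*((-17 - 39)**2 + 705511/614720) = 55560*((-56)**2 + 705511/614720) = 55560*(3136 + 705511/614720) = 55560*(1928467431/614720) = 2678641261659/15368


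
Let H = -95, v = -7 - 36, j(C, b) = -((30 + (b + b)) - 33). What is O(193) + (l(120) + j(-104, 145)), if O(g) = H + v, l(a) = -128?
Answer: -553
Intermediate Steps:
j(C, b) = 3 - 2*b (j(C, b) = -((30 + 2*b) - 33) = -(-3 + 2*b) = 3 - 2*b)
v = -43
O(g) = -138 (O(g) = -95 - 43 = -138)
O(193) + (l(120) + j(-104, 145)) = -138 + (-128 + (3 - 2*145)) = -138 + (-128 + (3 - 290)) = -138 + (-128 - 287) = -138 - 415 = -553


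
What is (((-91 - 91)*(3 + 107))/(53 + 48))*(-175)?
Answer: 3503500/101 ≈ 34688.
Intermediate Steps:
(((-91 - 91)*(3 + 107))/(53 + 48))*(-175) = (-182*110/101)*(-175) = -20020*1/101*(-175) = -20020/101*(-175) = 3503500/101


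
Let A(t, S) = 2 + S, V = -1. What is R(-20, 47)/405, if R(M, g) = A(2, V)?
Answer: 1/405 ≈ 0.0024691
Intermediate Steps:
R(M, g) = 1 (R(M, g) = 2 - 1 = 1)
R(-20, 47)/405 = 1/405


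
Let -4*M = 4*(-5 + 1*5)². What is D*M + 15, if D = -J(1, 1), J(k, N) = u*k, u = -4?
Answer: 15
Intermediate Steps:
J(k, N) = -4*k
M = 0 (M = -(-5 + 1*5)² = -(-5 + 5)² = -0² = -0 = -¼*0 = 0)
D = 4 (D = -(-4) = -1*(-4) = 4)
D*M + 15 = 4*0 + 15 = 0 + 15 = 15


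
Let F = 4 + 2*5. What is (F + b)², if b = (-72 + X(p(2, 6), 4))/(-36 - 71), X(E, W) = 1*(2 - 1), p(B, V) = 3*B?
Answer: 2461761/11449 ≈ 215.02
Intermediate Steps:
X(E, W) = 1 (X(E, W) = 1*1 = 1)
b = 71/107 (b = (-72 + 1)/(-36 - 71) = -71/(-107) = -71*(-1/107) = 71/107 ≈ 0.66355)
F = 14 (F = 4 + 10 = 14)
(F + b)² = (14 + 71/107)² = (1569/107)² = 2461761/11449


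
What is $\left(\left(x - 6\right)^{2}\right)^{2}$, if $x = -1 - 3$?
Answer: $10000$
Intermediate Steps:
$x = -4$ ($x = -1 - 3 = -4$)
$\left(\left(x - 6\right)^{2}\right)^{2} = \left(\left(-4 - 6\right)^{2}\right)^{2} = \left(\left(-10\right)^{2}\right)^{2} = 100^{2} = 10000$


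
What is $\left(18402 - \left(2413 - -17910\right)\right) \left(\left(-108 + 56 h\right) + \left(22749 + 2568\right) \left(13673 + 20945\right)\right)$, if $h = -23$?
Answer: $-1683607641710$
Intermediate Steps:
$\left(18402 - \left(2413 - -17910\right)\right) \left(\left(-108 + 56 h\right) + \left(22749 + 2568\right) \left(13673 + 20945\right)\right) = \left(18402 - \left(2413 - -17910\right)\right) \left(\left(-108 + 56 \left(-23\right)\right) + \left(22749 + 2568\right) \left(13673 + 20945\right)\right) = \left(18402 - 20323\right) \left(\left(-108 - 1288\right) + 25317 \cdot 34618\right) = \left(18402 - 20323\right) \left(-1396 + 876423906\right) = \left(18402 - 20323\right) 876422510 = \left(-1921\right) 876422510 = -1683607641710$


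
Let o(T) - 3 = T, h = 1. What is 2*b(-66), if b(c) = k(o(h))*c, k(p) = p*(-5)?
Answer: 2640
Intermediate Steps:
o(T) = 3 + T
k(p) = -5*p
b(c) = -20*c (b(c) = (-5*(3 + 1))*c = (-5*4)*c = -20*c)
2*b(-66) = 2*(-20*(-66)) = 2*1320 = 2640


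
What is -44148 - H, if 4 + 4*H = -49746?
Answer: -63421/2 ≈ -31711.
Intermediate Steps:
H = -24875/2 (H = -1 + (1/4)*(-49746) = -1 - 24873/2 = -24875/2 ≈ -12438.)
-44148 - H = -44148 - 1*(-24875/2) = -44148 + 24875/2 = -63421/2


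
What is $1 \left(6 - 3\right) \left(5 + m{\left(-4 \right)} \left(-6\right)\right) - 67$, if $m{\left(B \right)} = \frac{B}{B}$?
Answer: $-70$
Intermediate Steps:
$m{\left(B \right)} = 1$
$1 \left(6 - 3\right) \left(5 + m{\left(-4 \right)} \left(-6\right)\right) - 67 = 1 \left(6 - 3\right) \left(5 + 1 \left(-6\right)\right) - 67 = 1 \cdot 3 \left(5 - 6\right) - 67 = 3 \left(-1\right) - 67 = -3 - 67 = -70$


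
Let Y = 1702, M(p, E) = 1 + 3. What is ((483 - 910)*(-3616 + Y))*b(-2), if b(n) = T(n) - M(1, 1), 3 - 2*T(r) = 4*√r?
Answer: -2043195 - 1634556*I*√2 ≈ -2.0432e+6 - 2.3116e+6*I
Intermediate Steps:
M(p, E) = 4
T(r) = 3/2 - 2*√r
b(n) = -5/2 - 2*√n (b(n) = (3/2 - 2*√n) - 1*4 = (3/2 - 2*√n) - 4 = -5/2 - 2*√n)
((483 - 910)*(-3616 + Y))*b(-2) = ((483 - 910)*(-3616 + 1702))*(-5/2 - 2*I*√2) = (-427*(-1914))*(-5/2 - 2*I*√2) = 817278*(-5/2 - 2*I*√2) = -2043195 - 1634556*I*√2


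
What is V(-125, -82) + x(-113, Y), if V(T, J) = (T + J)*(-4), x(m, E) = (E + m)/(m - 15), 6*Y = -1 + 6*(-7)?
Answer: 636625/768 ≈ 828.94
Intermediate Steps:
Y = -43/6 (Y = (-1 + 6*(-7))/6 = (-1 - 42)/6 = (1/6)*(-43) = -43/6 ≈ -7.1667)
x(m, E) = (E + m)/(-15 + m)
V(T, J) = -4*J - 4*T (V(T, J) = (J + T)*(-4) = -4*J - 4*T)
V(-125, -82) + x(-113, Y) = (-4*(-82) - 4*(-125)) + (-43/6 - 113)/(-15 - 113) = (328 + 500) - 721/6/(-128) = 828 - 1/128*(-721/6) = 828 + 721/768 = 636625/768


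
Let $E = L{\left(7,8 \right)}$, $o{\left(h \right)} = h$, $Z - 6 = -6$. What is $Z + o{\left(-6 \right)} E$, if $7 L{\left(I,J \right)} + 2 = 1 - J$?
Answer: $\frac{54}{7} \approx 7.7143$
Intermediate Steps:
$Z = 0$ ($Z = 6 - 6 = 0$)
$L{\left(I,J \right)} = - \frac{1}{7} - \frac{J}{7}$ ($L{\left(I,J \right)} = - \frac{2}{7} + \frac{1 - J}{7} = - \frac{2}{7} - \left(- \frac{1}{7} + \frac{J}{7}\right) = - \frac{1}{7} - \frac{J}{7}$)
$E = - \frac{9}{7}$ ($E = - \frac{1}{7} - \frac{8}{7} = - \frac{9}{7} \approx -1.2857$)
$Z + o{\left(-6 \right)} E = 0 - - \frac{54}{7} = 0 + \frac{54}{7} = \frac{54}{7}$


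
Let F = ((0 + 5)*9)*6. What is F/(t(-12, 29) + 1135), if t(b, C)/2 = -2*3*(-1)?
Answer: 270/1147 ≈ 0.23540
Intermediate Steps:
F = 270 (F = (5*9)*6 = 45*6 = 270)
t(b, C) = 12 (t(b, C) = 2*(-2*3*(-1)) = 2*(-6*(-1)) = 2*6 = 12)
F/(t(-12, 29) + 1135) = 270/(12 + 1135) = 270/1147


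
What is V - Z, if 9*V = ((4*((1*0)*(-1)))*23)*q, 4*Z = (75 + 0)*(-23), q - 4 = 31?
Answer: 1725/4 ≈ 431.25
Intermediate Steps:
q = 35 (q = 4 + 31 = 35)
Z = -1725/4 (Z = ((75 + 0)*(-23))/4 = (75*(-23))/4 = (¼)*(-1725) = -1725/4 ≈ -431.25)
V = 0 (V = (((4*((1*0)*(-1)))*23)*35)/9 = (((4*(0*(-1)))*23)*35)/9 = (((4*0)*23)*35)/9 = ((0*23)*35)/9 = (0*35)/9 = (⅑)*0 = 0)
V - Z = 0 - 1*(-1725/4) = 0 + 1725/4 = 1725/4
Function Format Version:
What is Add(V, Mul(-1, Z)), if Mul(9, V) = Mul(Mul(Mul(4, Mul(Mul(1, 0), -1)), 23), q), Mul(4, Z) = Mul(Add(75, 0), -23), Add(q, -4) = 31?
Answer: Rational(1725, 4) ≈ 431.25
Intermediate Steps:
q = 35 (q = Add(4, 31) = 35)
Z = Rational(-1725, 4) (Z = Mul(Rational(1, 4), Mul(Add(75, 0), -23)) = Mul(Rational(1, 4), Mul(75, -23)) = Mul(Rational(1, 4), -1725) = Rational(-1725, 4) ≈ -431.25)
V = 0 (V = Mul(Rational(1, 9), Mul(Mul(Mul(4, Mul(Mul(1, 0), -1)), 23), 35)) = Mul(Rational(1, 9), Mul(Mul(Mul(4, Mul(0, -1)), 23), 35)) = Mul(Rational(1, 9), Mul(Mul(Mul(4, 0), 23), 35)) = Mul(Rational(1, 9), Mul(Mul(0, 23), 35)) = Mul(Rational(1, 9), Mul(0, 35)) = Mul(Rational(1, 9), 0) = 0)
Add(V, Mul(-1, Z)) = Add(0, Mul(-1, Rational(-1725, 4))) = Add(0, Rational(1725, 4)) = Rational(1725, 4)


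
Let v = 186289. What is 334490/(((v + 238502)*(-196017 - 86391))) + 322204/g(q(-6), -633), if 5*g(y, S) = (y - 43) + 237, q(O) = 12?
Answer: 48316252531859405/6178165401492 ≈ 7820.5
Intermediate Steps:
g(y, S) = 194/5 + y/5 (g(y, S) = ((y - 43) + 237)/5 = ((-43 + y) + 237)/5 = (194 + y)/5 = 194/5 + y/5)
334490/(((v + 238502)*(-196017 - 86391))) + 322204/g(q(-6), -633) = 334490/(((186289 + 238502)*(-196017 - 86391))) + 322204/(194/5 + (⅕)*12) = 334490/((424791*(-282408))) + 322204/(194/5 + 12/5) = 334490/(-119964376728) + 322204/(206/5) = 334490*(-1/119964376728) + 322204*(5/206) = -167245/59982188364 + 805510/103 = 48316252531859405/6178165401492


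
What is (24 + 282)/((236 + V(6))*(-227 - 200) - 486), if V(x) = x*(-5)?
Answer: -153/44224 ≈ -0.0034597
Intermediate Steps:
V(x) = -5*x
(24 + 282)/((236 + V(6))*(-227 - 200) - 486) = (24 + 282)/((236 - 5*6)*(-227 - 200) - 486) = 306/((236 - 30)*(-427) - 486) = 306/(206*(-427) - 486) = 306/(-87962 - 486) = 306/(-88448) = 306*(-1/88448) = -153/44224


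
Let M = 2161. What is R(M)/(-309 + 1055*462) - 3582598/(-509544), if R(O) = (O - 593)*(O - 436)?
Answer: 520550279933/41366565324 ≈ 12.584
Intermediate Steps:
R(O) = (-593 + O)*(-436 + O)
R(M)/(-309 + 1055*462) - 3582598/(-509544) = (258548 + 2161**2 - 1029*2161)/(-309 + 1055*462) - 3582598/(-509544) = (258548 + 4669921 - 2223669)/(-309 + 487410) - 3582598*(-1/509544) = 2704800/487101 + 1791299/254772 = 2704800*(1/487101) + 1791299/254772 = 901600/162367 + 1791299/254772 = 520550279933/41366565324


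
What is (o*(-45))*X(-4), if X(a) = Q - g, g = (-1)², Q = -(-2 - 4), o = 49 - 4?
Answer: -10125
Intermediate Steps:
o = 45
Q = 6 (Q = -1*(-6) = 6)
g = 1
X(a) = 5 (X(a) = 6 - 1*1 = 6 - 1 = 5)
(o*(-45))*X(-4) = (45*(-45))*5 = -2025*5 = -10125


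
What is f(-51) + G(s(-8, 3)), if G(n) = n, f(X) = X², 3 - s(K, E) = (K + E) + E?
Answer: 2606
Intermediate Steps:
s(K, E) = 3 - K - 2*E (s(K, E) = 3 - ((K + E) + E) = 3 - ((E + K) + E) = 3 - (K + 2*E) = 3 + (-K - 2*E) = 3 - K - 2*E)
f(-51) + G(s(-8, 3)) = (-51)² + (3 - 1*(-8) - 2*3) = 2601 + (3 + 8 - 6) = 2601 + 5 = 2606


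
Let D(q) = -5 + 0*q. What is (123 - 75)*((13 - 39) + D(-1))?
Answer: -1488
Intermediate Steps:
D(q) = -5 (D(q) = -5 + 0 = -5)
(123 - 75)*((13 - 39) + D(-1)) = (123 - 75)*((13 - 39) - 5) = 48*(-26 - 5) = 48*(-31) = -1488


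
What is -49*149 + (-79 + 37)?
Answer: -7343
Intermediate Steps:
-49*149 + (-79 + 37) = -7301 - 42 = -7343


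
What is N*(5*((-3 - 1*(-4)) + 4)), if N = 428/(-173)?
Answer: -10700/173 ≈ -61.850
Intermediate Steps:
N = -428/173 (N = 428*(-1/173) = -428/173 ≈ -2.4740)
N*(5*((-3 - 1*(-4)) + 4)) = -2140*((-3 - 1*(-4)) + 4)/173 = -2140*((-3 + 4) + 4)/173 = -2140*(1 + 4)/173 = -2140*5/173 = -428/173*25 = -10700/173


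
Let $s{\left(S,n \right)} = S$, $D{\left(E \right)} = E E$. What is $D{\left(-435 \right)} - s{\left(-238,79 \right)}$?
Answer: $189463$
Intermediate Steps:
$D{\left(E \right)} = E^{2}$
$D{\left(-435 \right)} - s{\left(-238,79 \right)} = \left(-435\right)^{2} - -238 = 189225 + 238 = 189463$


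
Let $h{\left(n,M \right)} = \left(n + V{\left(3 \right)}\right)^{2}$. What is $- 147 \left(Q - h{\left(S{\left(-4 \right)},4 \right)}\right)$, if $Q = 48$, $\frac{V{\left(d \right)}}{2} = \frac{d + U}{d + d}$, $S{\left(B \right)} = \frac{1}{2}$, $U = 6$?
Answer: $- \frac{21021}{4} \approx -5255.3$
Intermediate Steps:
$S{\left(B \right)} = \frac{1}{2}$
$V{\left(d \right)} = \frac{6 + d}{d}$ ($V{\left(d \right)} = 2 \frac{d + 6}{d + d} = 2 \frac{6 + d}{2 d} = \frac{6 + d}{d}$)
$h{\left(n,M \right)} = \left(3 + n\right)^{2}$ ($h{\left(n,M \right)} = \left(n + \frac{6 + 3}{3}\right)^{2} = \left(n + \frac{1}{3} \cdot 9\right)^{2} = \left(n + 3\right)^{2} = \left(3 + n\right)^{2}$)
$- 147 \left(Q - h{\left(S{\left(-4 \right)},4 \right)}\right) = - 147 \left(48 - \left(3 + \frac{1}{2}\right)^{2}\right) = - 147 \left(48 - \left(\frac{7}{2}\right)^{2}\right) = - 147 \left(48 - \frac{49}{4}\right) = \left(-147\right) \frac{143}{4} = - \frac{21021}{4}$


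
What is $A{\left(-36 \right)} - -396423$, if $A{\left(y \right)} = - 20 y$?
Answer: $397143$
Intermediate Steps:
$A{\left(-36 \right)} - -396423 = \left(-20\right) \left(-36\right) - -396423 = 720 + 396423 = 397143$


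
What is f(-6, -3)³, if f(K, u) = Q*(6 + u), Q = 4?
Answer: 1728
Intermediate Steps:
f(K, u) = 24 + 4*u (f(K, u) = 4*(6 + u) = 24 + 4*u)
f(-6, -3)³ = (24 + 4*(-3))³ = (24 - 12)³ = 12³ = 1728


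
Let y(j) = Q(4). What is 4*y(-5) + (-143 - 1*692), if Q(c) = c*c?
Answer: -771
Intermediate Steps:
Q(c) = c**2
y(j) = 16 (y(j) = 4**2 = 16)
4*y(-5) + (-143 - 1*692) = 4*16 + (-143 - 1*692) = 64 + (-143 - 692) = 64 - 835 = -771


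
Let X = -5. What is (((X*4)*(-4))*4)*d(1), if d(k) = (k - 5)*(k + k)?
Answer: -2560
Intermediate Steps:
d(k) = 2*k*(-5 + k) (d(k) = (-5 + k)*(2*k) = 2*k*(-5 + k))
(((X*4)*(-4))*4)*d(1) = ((-5*4*(-4))*4)*(2*1*(-5 + 1)) = (-20*(-4)*4)*(2*1*(-4)) = (80*4)*(-8) = 320*(-8) = -2560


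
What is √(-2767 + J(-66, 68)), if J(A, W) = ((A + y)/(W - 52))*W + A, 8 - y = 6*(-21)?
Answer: 4*I*√159 ≈ 50.438*I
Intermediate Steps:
y = 134 (y = 8 - 6*(-21) = 8 - 1*(-126) = 8 + 126 = 134)
J(A, W) = A + W*(134 + A)/(-52 + W) (J(A, W) = ((A + 134)/(W - 52))*W + A = ((134 + A)/(-52 + W))*W + A = W*(134 + A)/(-52 + W) + A = A + W*(134 + A)/(-52 + W))
√(-2767 + J(-66, 68)) = √(-2767 + 2*(-26*(-66) + 67*68 - 66*68)/(-52 + 68)) = √(-2767 + 2*(1716 + 4556 - 4488)/16) = √(-2767 + 2*(1/16)*1784) = √(-2767 + 223) = √(-2544) = 4*I*√159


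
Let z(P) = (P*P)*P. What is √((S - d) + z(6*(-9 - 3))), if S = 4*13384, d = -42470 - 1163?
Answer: I*√276079 ≈ 525.43*I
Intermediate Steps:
d = -43633
z(P) = P³ (z(P) = P²*P = P³)
S = 53536
√((S - d) + z(6*(-9 - 3))) = √((53536 - 1*(-43633)) + (6*(-9 - 3))³) = √((53536 + 43633) + (6*(-12))³) = √(97169 + (-72)³) = √(97169 - 373248) = √(-276079) = I*√276079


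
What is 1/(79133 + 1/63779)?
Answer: 63779/5047023608 ≈ 1.2637e-5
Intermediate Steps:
1/(79133 + 1/63779) = 1/(5047023608/63779) = 63779/5047023608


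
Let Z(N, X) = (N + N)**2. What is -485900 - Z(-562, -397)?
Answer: -1749276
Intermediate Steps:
Z(N, X) = 4*N**2 (Z(N, X) = (2*N)**2 = 4*N**2)
-485900 - Z(-562, -397) = -485900 - 4*(-562)**2 = -485900 - 4*315844 = -485900 - 1*1263376 = -485900 - 1263376 = -1749276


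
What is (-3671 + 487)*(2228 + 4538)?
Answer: -21542944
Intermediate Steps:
(-3671 + 487)*(2228 + 4538) = -3184*6766 = -21542944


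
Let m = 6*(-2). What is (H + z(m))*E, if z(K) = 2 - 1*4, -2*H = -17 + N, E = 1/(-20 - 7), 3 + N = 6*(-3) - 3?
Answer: -37/54 ≈ -0.68519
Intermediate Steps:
m = -12
N = -24 (N = -3 + (6*(-3) - 3) = -3 + (-18 - 3) = -3 - 21 = -24)
E = -1/27 (E = 1/(-27) = -1/27 ≈ -0.037037)
H = 41/2 (H = -(-17 - 24)/2 = -1/2*(-41) = 41/2 ≈ 20.500)
z(K) = -2 (z(K) = 2 - 4 = -2)
(H + z(m))*E = (41/2 - 2)*(-1/27) = (37/2)*(-1/27) = -37/54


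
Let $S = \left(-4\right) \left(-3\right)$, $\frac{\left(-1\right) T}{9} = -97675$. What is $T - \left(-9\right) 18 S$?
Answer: $881019$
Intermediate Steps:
$T = 879075$ ($T = \left(-9\right) \left(-97675\right) = 879075$)
$S = 12$
$T - \left(-9\right) 18 S = 879075 - \left(-9\right) 18 \cdot 12 = 879075 - \left(-162\right) 12 = 879075 - -1944 = 879075 + 1944 = 881019$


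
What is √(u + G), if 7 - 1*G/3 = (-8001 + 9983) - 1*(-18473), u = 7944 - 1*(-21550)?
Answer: 35*I*√26 ≈ 178.47*I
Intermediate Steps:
u = 29494 (u = 7944 + 21550 = 29494)
G = -61344 (G = 21 - 3*((-8001 + 9983) - 1*(-18473)) = 21 - 3*(1982 + 18473) = 21 - 3*20455 = 21 - 61365 = -61344)
√(u + G) = √(29494 - 61344) = √(-31850) = 35*I*√26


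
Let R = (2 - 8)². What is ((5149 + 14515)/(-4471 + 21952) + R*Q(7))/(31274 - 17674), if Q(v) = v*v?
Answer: 7714037/59435400 ≈ 0.12979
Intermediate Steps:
Q(v) = v²
R = 36 (R = (-6)² = 36)
((5149 + 14515)/(-4471 + 21952) + R*Q(7))/(31274 - 17674) = ((5149 + 14515)/(-4471 + 21952) + 36*7²)/(31274 - 17674) = (19664/17481 + 36*49)/13600 = (19664*(1/17481) + 1764)*(1/13600) = (19664/17481 + 1764)*(1/13600) = (30856148/17481)*(1/13600) = 7714037/59435400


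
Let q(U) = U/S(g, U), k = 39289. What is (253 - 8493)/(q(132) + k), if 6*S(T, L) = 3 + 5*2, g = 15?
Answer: -107120/511549 ≈ -0.20940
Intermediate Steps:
S(T, L) = 13/6 (S(T, L) = (3 + 5*2)/6 = (3 + 10)/6 = (⅙)*13 = 13/6)
q(U) = 6*U/13 (q(U) = U/(13/6) = U*(6/13) = 6*U/13)
(253 - 8493)/(q(132) + k) = (253 - 8493)/((6/13)*132 + 39289) = -8240/(792/13 + 39289) = -8240/511549/13 = -8240*13/511549 = -107120/511549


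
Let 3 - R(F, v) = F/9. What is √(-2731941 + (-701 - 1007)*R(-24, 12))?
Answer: I*√24674577/3 ≈ 1655.8*I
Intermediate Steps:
R(F, v) = 3 - F/9
√(-2731941 + (-701 - 1007)*R(-24, 12)) = √(-2731941 + (-701 - 1007)*(3 - ⅑*(-24))) = √(-2731941 - 1708*(3 + 8/3)) = √(-2731941 - 1708*17/3) = √(-2731941 - 29036/3) = √(-8224859/3) = I*√24674577/3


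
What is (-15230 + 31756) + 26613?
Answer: 43139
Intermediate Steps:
(-15230 + 31756) + 26613 = 16526 + 26613 = 43139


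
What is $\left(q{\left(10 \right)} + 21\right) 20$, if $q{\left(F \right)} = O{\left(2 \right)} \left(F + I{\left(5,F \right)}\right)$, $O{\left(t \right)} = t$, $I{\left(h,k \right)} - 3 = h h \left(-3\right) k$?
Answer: $-29060$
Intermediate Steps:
$I{\left(h,k \right)} = 3 - 3 k h^{2}$ ($I{\left(h,k \right)} = 3 + h h \left(-3\right) k = 3 + h^{2} \left(-3\right) k = 3 + - 3 h^{2} k = 3 - 3 k h^{2}$)
$q{\left(F \right)} = 6 - 148 F$ ($q{\left(F \right)} = 2 \left(F - \left(-3 + 3 F 5^{2}\right)\right) = 2 \left(F - \left(-3 + 3 F 25\right)\right) = 2 \left(F - \left(-3 + 75 F\right)\right) = 2 \left(3 - 74 F\right) = 6 - 148 F$)
$\left(q{\left(10 \right)} + 21\right) 20 = \left(\left(6 - 1480\right) + 21\right) 20 = \left(-1474 + 21\right) 20 = \left(-1453\right) 20 = -29060$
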